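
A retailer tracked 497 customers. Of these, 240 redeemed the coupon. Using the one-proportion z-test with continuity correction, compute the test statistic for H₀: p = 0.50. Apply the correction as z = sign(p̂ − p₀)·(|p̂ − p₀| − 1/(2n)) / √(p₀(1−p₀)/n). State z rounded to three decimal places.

z = -0.718

p̂ = 240/497 = 0.48290. p̂ − p₀ = -0.017103.
Continuity correction 1/(2n) = 1/994 = 0.001006.
Corrected numerator: |-0.017103| − 0.001006 = 0.016097.
Null standard error: √(0.50·0.50/497) = √0.000503018 = 0.022428.
z = −0.016097/0.022428 = -0.718.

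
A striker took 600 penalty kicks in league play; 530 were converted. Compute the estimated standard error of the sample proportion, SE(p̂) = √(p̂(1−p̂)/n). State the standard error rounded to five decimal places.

SE = 0.01311

With x = 530 successes in n = 600, p̂ = 0.88333.
p̂(1−p̂) = 0.88333·0.11667 = 0.103058.
Dividing by n and taking the root: √0.000171763 = 0.01311.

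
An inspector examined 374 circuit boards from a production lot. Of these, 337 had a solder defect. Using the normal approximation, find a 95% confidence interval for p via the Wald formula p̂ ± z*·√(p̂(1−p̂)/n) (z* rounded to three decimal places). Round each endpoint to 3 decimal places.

(0.871, 0.931)

With x = 337 successes in n = 374, p̂ = 0.90107.
Standard error of p̂: √(0.089143/374) = √0.000238351 = 0.015439.
For 95% confidence, z* = 1.960.
Margin = 1.960·0.015439 = 0.03026.
So the interval runs from 0.871 to 0.931.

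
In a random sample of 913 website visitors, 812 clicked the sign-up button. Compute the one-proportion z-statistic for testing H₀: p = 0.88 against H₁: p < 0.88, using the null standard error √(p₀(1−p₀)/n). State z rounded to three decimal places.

p̂ = 812/913 = 0.88938.
Under H₀, SE = √(p₀(1−p₀)/n) = √(0.88·0.12/913) = √0.000115663 = 0.010755.
z = (0.88938 − 0.88)/0.010755 = 0.00938/0.010755 = 0.872.

z = 0.872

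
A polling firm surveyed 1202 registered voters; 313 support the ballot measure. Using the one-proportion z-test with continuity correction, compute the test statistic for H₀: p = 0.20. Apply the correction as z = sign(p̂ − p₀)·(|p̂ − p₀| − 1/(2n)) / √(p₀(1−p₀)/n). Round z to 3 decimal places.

z = 5.199

The sample proportion is 313/1202 = 0.26040. p̂ − p₀ = 0.060399.
Continuity correction 1/(2n) = 1/2404 = 0.000416.
Corrected numerator: |0.060399| − 0.000416 = 0.059983.
Null standard error: √(0.20·0.80/1202) = √0.000133111 = 0.011537.
z = (+)0.059983/0.011537 = 5.199.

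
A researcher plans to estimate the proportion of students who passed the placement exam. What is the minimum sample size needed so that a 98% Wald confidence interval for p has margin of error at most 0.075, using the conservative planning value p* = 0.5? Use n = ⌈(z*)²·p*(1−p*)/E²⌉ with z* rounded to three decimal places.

n = 241

For 98% confidence, z* = 2.326.
p*(1−p*) = 0.2500.
(z*)²·p*(1−p*)/E² = 5.410276·0.2500/0.005625 = 240.457.
⌈240.457⌉ = 241.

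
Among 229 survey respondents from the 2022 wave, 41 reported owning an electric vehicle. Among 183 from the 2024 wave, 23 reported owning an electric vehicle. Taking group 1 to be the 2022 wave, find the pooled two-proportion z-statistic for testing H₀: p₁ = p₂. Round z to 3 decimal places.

z = 1.486

Sample proportions: p̂₁ = 41/229 = 0.17904 and p̂₂ = 23/183 = 0.12568.
Pooling: p̂ = 64/412 = 0.15534.
SE = √[p̂(1−p̂)(1/n₁+1/n₂)] = √[0.15534·0.84466·(1/229+1/183)] ≈ 0.035916.
z = 0.05336/0.035916 = 1.486.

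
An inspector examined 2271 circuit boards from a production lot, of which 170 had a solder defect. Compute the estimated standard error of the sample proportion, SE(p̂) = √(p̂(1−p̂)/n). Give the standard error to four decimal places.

SE = 0.0055

With x = 170 successes in n = 2271, p̂ = 0.07486.
p̂(1−p̂) = 0.07486·0.92514 = 0.069256.
SE = √(0.069256/2271) = 0.0055.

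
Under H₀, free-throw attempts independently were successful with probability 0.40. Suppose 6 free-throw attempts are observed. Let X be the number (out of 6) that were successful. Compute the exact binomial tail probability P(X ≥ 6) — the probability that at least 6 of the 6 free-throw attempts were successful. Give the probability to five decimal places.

X ~ Binomial(n=6, p=0.40).
P(X ≥ 6) = C(6,6)·0.40^6·0.60^0.
= 0.004096 = 0.00410.

P = 0.00410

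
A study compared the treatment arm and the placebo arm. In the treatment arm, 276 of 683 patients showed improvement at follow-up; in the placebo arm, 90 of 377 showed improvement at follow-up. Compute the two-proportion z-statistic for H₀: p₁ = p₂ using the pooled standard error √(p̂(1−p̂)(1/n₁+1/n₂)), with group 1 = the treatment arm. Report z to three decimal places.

p̂₁ = 276/683 = 0.40410, p̂₂ = 90/377 = 0.23873.
Pooling: p̂ = 366/1060 = 0.34528.
Pooled SE = √[0.2260627·0.00411665] ≈ 0.030506.
z = (p̂₁ − p̂₂)/SE = (0.40410 − 0.23873)/0.030506 = 0.16537/0.030506 = 5.421.

z = 5.421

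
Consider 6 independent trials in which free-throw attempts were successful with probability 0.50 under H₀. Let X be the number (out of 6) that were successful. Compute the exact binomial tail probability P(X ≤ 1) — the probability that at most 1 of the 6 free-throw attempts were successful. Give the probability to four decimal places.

X ~ Binomial(n=6, p=0.50).
P(X ≤ 1) = C(6,0)·0.50^0·0.50^6 + C(6,1)·0.50^1·0.50^5.
= 0.015625 + 0.093750 = 0.1094.

P = 0.1094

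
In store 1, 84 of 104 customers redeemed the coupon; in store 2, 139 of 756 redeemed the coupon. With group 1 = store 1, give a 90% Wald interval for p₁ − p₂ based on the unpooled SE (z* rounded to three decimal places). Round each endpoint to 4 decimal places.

p̂₁ = 84/104 = 0.80769, p̂₂ = 139/756 = 0.18386; p̂₁ − p̂₂ = 0.62383.
SE = √(0.001493514 + 0.000198488) = √0.001692002 = 0.041134.
z* = 1.645 at the 90% level. Margin of error = 0.06767.
So the interval runs from 0.5562 to 0.6915.

(0.5562, 0.6915)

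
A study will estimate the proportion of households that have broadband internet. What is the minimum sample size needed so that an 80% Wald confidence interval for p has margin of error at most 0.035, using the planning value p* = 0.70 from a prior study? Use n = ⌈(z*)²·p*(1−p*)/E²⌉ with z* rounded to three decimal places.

For 80% confidence, z* = 1.282.
p*(1−p*) = 0.70·0.30 = 0.2100.
(z*)²·p*(1−p*)/E² = 1.643524·0.2100/0.001225 = 281.747.
Rounding up, n = 282.

n = 282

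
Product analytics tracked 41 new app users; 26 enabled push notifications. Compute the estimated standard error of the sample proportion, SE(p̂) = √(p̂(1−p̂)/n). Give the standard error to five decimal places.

Sample proportion p̂ = 26/41 = 0.63415.
p̂(1−p̂) = 0.232004.
SE = √(0.232004/41) = 0.07522.

SE = 0.07522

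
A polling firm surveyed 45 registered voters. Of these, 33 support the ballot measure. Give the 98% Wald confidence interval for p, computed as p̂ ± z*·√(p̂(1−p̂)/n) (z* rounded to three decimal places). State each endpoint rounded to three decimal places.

p̂ = 33/45 = 0.73333.
Standard error of p̂: √(0.195556/45) = √0.004345679 = 0.065922.
For 98% confidence, z* = 2.326.
Margin of error: 2.326 × 0.065922 = 0.15333.
Interval: 0.73333 ± 0.15333 → (0.580, 0.887).

(0.580, 0.887)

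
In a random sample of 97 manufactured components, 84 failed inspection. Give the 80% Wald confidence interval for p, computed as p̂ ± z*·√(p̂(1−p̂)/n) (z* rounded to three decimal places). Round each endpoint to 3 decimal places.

Sample proportion p̂ = 84/97 = 0.86598.
SE = √(p̂(1−p̂)/n) = √(0.116059/97) = 0.034590.
z* = 1.282 at the 80% level.
Margin of error: 1.282 × 0.034590 = 0.04434.
Interval: 0.86598 ± 0.04434 → (0.822, 0.910).

(0.822, 0.910)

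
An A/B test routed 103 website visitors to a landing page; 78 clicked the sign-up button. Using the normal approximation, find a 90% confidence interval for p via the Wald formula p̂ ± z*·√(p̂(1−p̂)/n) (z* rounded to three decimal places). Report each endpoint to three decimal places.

With x = 78 successes in n = 103, p̂ = 0.75728.
SE = √(p̂(1−p̂)/n) = √(0.183806/103) = 0.042244.
z* = 1.645 at the 90% level.
Margin = 1.645·0.042244 = 0.06949.
CI: 0.75728 ± 0.06949 = (0.688, 0.827).

(0.688, 0.827)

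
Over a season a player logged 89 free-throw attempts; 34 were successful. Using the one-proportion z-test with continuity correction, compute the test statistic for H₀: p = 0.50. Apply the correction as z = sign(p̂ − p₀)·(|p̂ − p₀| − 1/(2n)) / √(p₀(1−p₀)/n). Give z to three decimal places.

z = -2.120

p̂ = 34/89 = 0.38202. p̂ − p₀ = -0.117978.
Continuity correction 1/(2n) = 1/178 = 0.005618.
Corrected numerator: |-0.117978| − 0.005618 = 0.112360.
SE₀ = √(0.50·0.50/89) = 0.053000.
z = (−)0.112360/0.053000 = -2.120.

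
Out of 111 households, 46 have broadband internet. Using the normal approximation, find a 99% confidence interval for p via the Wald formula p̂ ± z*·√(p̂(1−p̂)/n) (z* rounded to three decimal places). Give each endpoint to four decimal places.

The sample proportion is 46/111 = 0.41441.
SE = √(p̂(1−p̂)/n) = √(0.242675/111) = 0.046757.
For 99% confidence, z* = 2.576.
Margin of error: 2.576 × 0.046757 = 0.12045.
Interval: 0.41441 ± 0.12045 → (0.2940, 0.5349).

(0.2940, 0.5349)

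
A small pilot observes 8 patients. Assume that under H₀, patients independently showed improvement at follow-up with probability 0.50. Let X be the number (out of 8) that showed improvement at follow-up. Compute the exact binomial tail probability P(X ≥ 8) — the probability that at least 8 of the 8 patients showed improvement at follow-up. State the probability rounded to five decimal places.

X ~ Binomial(n=8, p=0.50).
P(X ≥ 8) = C(8,8)·0.50^8·0.50^0.
= 0.003906 = 0.00391.

P = 0.00391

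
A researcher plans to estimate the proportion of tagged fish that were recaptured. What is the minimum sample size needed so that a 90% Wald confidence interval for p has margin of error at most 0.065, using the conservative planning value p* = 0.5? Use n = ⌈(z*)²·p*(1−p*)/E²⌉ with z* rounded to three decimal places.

n = 161

For 90% confidence, z* = 1.645.
p*(1−p*) = 0.50·0.50 = 0.2500.
Required n before rounding: 2.706025 × 0.2500 / 0.065² = 160.120.
Rounding up, n = 161.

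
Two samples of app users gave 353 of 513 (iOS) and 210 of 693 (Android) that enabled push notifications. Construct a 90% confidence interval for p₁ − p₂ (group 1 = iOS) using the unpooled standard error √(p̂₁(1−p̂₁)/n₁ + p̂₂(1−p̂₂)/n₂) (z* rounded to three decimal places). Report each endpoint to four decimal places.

(0.3408, 0.4293)

p̂₁ = 353/513 = 0.68811, p̂₂ = 210/693 = 0.30303; p̂₁ − p̂₂ = 0.38508.
SE = √(0.000418353 + 0.000304766) = √0.000723119 = 0.026891.
z* = 1.645 at the 90% level. Margin = 1.645·0.026891 = 0.04424.
Interval: 0.38508 ± 0.04424 → (0.3408, 0.4293).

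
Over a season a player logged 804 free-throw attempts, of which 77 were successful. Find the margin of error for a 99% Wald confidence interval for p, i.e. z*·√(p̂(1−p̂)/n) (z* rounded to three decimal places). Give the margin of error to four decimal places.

ME = 0.0267

The sample proportion is 77/804 = 0.09577.
SE = √(p̂(1−p̂)/n) = √(0.086599/804) = 0.010378.
For 99% confidence, z* = 2.576.
Margin of error = z*·SE = 2.576 × 0.010378 = 0.0267.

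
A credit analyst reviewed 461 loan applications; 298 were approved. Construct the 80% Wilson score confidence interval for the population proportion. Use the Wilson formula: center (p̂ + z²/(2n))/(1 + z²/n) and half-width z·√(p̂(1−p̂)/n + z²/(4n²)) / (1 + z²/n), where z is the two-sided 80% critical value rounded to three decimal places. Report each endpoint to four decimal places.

Here p̂ = 298/461 = 0.64642 and z = 1.282 (z² = 1.643524).
1 + z²/n = 1.003565.
Center = (0.64642 + 0.001783)/1.003565 = 0.64590.
Radicand: p̂(1−p̂)/n + z²/(4n²) = 0.000495794 + 0.000001933 = 0.000497727.
Half-width = z·√(radicand)/denom = 1.282·0.022310/1.003565 = 0.02850.
So the interval runs from 0.6174 to 0.6744.

(0.6174, 0.6744)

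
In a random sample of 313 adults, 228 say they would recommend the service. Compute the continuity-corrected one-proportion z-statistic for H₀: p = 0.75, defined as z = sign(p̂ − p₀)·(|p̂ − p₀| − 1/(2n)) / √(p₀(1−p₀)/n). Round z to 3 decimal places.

z = -0.816

Sample proportion p̂ = 228/313 = 0.72843. p̂ − p₀ = -0.021565.
1/(2n) = 0.001597.
Corrected numerator: |-0.021565| − 0.001597 = 0.019968.
Null standard error: √(0.75·0.25/313) = √0.000599042 = 0.024475.
z = (−)0.019968/0.024475 = -0.816.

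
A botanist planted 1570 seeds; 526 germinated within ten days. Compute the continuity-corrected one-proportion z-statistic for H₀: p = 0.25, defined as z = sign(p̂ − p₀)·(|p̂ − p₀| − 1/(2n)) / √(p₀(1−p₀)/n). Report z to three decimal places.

Sample proportion p̂ = 526/1570 = 0.33503. p̂ − p₀ = 0.085032.
1/(2n) = 0.000318.
Corrected numerator: |0.085032| − 0.000318 = 0.084714.
SE₀ = √(0.25·0.75/1570) = 0.010928.
z = +0.084714/0.010928 = 7.752.

z = 7.752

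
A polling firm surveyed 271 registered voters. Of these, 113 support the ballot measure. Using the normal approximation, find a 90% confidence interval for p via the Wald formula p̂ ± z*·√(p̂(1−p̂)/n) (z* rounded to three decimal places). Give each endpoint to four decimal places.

(0.3677, 0.4662)

Sample proportion p̂ = 113/271 = 0.41697.
SE = √(p̂(1−p̂)/n) = √(0.243107/271) = 0.029951.
z* = 1.645 at the 90% level.
Margin of error: 1.645 × 0.029951 = 0.04927.
CI: 0.41697 ± 0.04927 = (0.3677, 0.4662).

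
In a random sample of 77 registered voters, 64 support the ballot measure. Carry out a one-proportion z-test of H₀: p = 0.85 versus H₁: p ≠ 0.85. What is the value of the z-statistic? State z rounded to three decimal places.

The sample proportion is 64/77 = 0.83117.
Null standard error: √(0.85·0.15/77) = √0.001655844 = 0.040692.
Test statistic: z = -0.01883/0.040692 = -0.463.

z = -0.463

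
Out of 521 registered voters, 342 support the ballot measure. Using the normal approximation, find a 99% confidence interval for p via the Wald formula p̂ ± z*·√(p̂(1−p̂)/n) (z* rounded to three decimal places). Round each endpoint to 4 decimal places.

p̂ = 342/521 = 0.65643.
Standard error of p̂: √(0.225530/521) = √0.000432878 = 0.020806.
For 99% confidence, z* = 2.576.
Margin of error: 2.576 × 0.020806 = 0.05360.
So the interval runs from 0.6028 to 0.7100.

(0.6028, 0.7100)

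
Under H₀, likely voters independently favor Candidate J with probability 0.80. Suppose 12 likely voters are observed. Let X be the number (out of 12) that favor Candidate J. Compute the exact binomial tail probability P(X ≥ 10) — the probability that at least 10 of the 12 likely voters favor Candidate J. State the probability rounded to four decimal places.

X ~ Binomial(n=12, p=0.80).
P(X ≥ 10) = C(12,10)·0.80^10·0.20^2 + C(12,11)·0.80^11·0.20^1 + C(12,12)·0.80^12·0.20^0.
= 0.283468 + 0.206158 + 0.068719 = 0.5583.

P = 0.5583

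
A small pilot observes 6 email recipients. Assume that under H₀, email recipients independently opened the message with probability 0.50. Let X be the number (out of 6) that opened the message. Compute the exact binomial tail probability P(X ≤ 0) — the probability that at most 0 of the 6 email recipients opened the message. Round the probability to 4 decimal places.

X ~ Binomial(n=6, p=0.50).
P(X ≤ 0) = C(6,0)·0.50^0·0.50^6.
= 0.015625 = 0.0156.

P = 0.0156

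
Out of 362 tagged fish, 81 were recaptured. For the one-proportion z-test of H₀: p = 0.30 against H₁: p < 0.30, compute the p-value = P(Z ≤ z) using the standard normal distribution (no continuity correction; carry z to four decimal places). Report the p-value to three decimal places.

With x = 81 successes in n = 362, p̂ = 0.22376.
Under H₀, SE = √(p₀(1−p₀)/n) = √(0.30·0.70/362) = √0.000580110 = 0.024085.
z = (p̂ − p₀)/SE = (81/362 − 0.30)/0.024085 ≈ -3.1655.
p-value = P(Z ≤ z) with z = -3.1655 → 0.001.

p-value = 0.001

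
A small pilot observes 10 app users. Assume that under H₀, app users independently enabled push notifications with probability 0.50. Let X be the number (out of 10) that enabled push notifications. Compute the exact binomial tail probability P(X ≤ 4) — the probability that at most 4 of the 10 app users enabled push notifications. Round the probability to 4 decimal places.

X is binomial with n = 10 and p = 0.50.
P(X ≤ 4) = Σ_{j=0}^{4} C(10,j)·0.50^j·0.50^{10−j}.
= 0.000977 + 0.009766 + 0.043945 + 0.117188 + 0.205078 = 0.3770.

P = 0.3770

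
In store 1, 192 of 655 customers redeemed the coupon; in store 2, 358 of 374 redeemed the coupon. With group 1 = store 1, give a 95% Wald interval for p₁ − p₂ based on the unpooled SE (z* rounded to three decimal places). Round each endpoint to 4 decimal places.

p̂₁ = 192/655 = 0.29313, p̂₂ = 358/374 = 0.95722; p̂₁ − p̂₂ = -0.66409.
Unpooled SE = √(p̂₁(1−p̂₁)/n₁ + p̂₂(1−p̂₂)/n₂) = √(0.000316343 + 0.000109493) = 0.020636.
The 95% critical value is z* = 1.960. Margin = 1.960·0.020636 = 0.04045.
Interval: -0.66409 ± 0.04045 → (-0.7045, -0.6236).

(-0.7045, -0.6236)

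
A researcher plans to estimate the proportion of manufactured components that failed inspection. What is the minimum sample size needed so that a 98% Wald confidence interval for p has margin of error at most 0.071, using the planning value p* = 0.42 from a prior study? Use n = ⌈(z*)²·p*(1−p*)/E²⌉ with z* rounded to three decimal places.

n = 262

For 98% confidence, z* = 2.326.
p*(1−p*) = 0.2436.
(z*)²·p*(1−p*)/E² = 5.410276·0.2436/0.005041 = 261.445.
⌈261.445⌉ = 262.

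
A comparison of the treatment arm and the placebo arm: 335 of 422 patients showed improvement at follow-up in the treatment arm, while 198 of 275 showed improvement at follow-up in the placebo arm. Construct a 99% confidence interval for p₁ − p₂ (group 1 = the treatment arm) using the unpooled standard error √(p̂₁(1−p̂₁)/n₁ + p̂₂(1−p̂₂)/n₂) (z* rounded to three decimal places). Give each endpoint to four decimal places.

p̂₁ = 335/422 = 0.79384, p̂₂ = 198/275 = 0.72000; p̂₁ − p̂₂ = 0.07384.
SE = √(0.000387817 + 0.000733091) = √0.001120908 = 0.033480.
z* = 2.576 at the 99% level. Margin = 2.576·0.033480 = 0.08624.
So the interval runs from -0.0124 to 0.1601.

(-0.0124, 0.1601)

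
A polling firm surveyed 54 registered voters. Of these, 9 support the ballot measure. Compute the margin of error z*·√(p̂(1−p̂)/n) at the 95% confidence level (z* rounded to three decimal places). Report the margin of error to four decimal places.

ME = 0.0994

Sample proportion p̂ = 9/54 = 0.16667.
SE(p̂) = √(0.16667·0.83333/54) = 0.050715.
The 95% critical value is z* = 1.960.
ME = 1.960·0.050715 = 0.0994.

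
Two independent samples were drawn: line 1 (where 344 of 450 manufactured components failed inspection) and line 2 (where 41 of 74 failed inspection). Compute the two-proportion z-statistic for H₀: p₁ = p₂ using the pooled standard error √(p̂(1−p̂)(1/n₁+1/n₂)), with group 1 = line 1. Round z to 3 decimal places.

z = 3.799

Sample proportions: p̂₁ = 344/450 = 0.76444 and p̂₂ = 41/74 = 0.55405.
Pooled p̂ = (344+41)/(450+74) = 385/524 = 0.73473.
SE = √[p̂(1−p̂)(1/n₁+1/n₂)] = √[0.73473·0.26527·(1/450+1/74)] ≈ 0.055380.
z = (p̂₁ − p̂₂)/SE = (0.76444 − 0.55405)/0.055380 = 0.21039/0.055380 = 3.799.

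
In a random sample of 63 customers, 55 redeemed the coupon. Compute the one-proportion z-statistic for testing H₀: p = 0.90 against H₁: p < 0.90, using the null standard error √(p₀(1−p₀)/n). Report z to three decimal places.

z = -0.714

Sample proportion p̂ = 55/63 = 0.87302.
Null standard error: √(0.90·0.10/63) = √0.001428571 = 0.037796.
z = (p̂ − p₀)/SE = (0.87302 − 0.90)/0.037796 = -0.714.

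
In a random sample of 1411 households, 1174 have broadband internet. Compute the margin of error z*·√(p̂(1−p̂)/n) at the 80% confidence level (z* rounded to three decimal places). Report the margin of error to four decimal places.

ME = 0.0128

p̂ = 1174/1411 = 0.83203.
Standard error of p̂: √(0.139753/1411) = √0.000099046 = 0.009952.
For 80% confidence, z* = 1.282.
Margin of error = z*·SE = 1.282 × 0.009952 = 0.0128.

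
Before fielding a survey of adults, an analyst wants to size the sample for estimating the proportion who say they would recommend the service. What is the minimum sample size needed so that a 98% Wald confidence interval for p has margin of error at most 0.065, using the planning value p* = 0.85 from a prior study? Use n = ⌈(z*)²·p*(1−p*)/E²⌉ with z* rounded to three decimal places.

n = 164

z* = 2.326 at the 98% level.
p*(1−p*) = 0.1275.
(z*)²·p*(1−p*)/E² = 5.410276·0.1275/0.004225 = 163.269.
⌈163.269⌉ = 164.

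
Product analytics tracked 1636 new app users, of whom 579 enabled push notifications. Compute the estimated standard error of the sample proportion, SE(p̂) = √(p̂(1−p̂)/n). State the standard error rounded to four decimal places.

SE = 0.0118

Sample proportion p̂ = 579/1636 = 0.35391.
p̂(1−p̂) = 0.228658.
Dividing by n and taking the root: √0.000139767 = 0.0118.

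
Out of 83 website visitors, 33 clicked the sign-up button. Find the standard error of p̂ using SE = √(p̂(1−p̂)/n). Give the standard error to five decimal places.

Sample proportion p̂ = 33/83 = 0.39759.
p̂(1−p̂) = 0.239512.
SE = √(0.239512/83) = √0.002885687 = 0.05372.

SE = 0.05372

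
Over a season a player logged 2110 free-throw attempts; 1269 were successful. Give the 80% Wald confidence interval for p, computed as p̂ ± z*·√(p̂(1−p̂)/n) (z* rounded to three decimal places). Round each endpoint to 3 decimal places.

p̂ = 1269/2110 = 0.60142.
Standard error of p̂: √(0.239714/2110) = √0.000113608 = 0.010659.
For 80% confidence, z* = 1.282.
Margin = 1.282·0.010659 = 0.01366.
Interval: 0.60142 ± 0.01366 → (0.588, 0.615).

(0.588, 0.615)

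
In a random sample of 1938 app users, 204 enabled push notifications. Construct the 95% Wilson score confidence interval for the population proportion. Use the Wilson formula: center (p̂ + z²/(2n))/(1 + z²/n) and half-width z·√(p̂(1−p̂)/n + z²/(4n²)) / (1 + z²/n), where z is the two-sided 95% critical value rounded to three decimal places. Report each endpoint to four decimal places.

p̂ = 204/1938 = 0.10526; z = 1.960, so z² = 3.841600.
1 + z²/n = 1.001982.
Adjusted center: (0.10526 + z²/(2n))/1.001982 = 0.10604.
Radicand: p̂(1−p̂)/n + z²/(4n²) = 0.000048598 + 0.000000256 = 0.000048854.
Half-width = 1.960·√0.000048854/1.001982 = 0.01367.
CI: 0.10604 ± 0.01367 = (0.0924, 0.1197).

(0.0924, 0.1197)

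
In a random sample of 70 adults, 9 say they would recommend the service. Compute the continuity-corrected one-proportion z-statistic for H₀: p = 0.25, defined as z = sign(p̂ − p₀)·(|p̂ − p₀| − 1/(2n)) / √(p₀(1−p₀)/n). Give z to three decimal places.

z = -2.208

With x = 9 successes in n = 70, p̂ = 0.12857. p̂ − p₀ = -0.121429.
1/(2n) = 0.007143.
Corrected numerator: |-0.121429| − 0.007143 = 0.114286.
Null standard error: √(0.25·0.75/70) = √0.002678571 = 0.051755.
z = −0.114286/0.051755 = -2.208.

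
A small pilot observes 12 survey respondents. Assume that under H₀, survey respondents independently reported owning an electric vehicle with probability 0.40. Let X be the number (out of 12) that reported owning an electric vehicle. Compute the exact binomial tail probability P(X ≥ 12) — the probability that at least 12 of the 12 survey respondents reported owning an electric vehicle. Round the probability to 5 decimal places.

X ~ Binomial(n=12, p=0.40).
P(X ≥ 12) = C(12,12)·0.40^12·0.60^0.
= 0.000017 = 0.00002.

P = 0.00002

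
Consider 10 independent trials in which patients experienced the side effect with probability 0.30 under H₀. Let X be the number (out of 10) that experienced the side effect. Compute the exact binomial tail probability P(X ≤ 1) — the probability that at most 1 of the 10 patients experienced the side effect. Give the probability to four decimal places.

X ~ Binomial(n=10, p=0.30).
P(X ≤ 1) = C(10,0)·0.30^0·0.70^10 + C(10,1)·0.30^1·0.70^9.
= 0.028248 + 0.121061 = 0.1493.

P = 0.1493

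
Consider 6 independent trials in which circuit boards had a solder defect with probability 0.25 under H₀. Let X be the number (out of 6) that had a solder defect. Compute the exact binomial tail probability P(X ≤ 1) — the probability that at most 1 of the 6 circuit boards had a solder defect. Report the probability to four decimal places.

X is binomial with n = 6 and p = 0.25.
P(X ≤ 1) = C(6,0)·0.25^0·0.75^6 + C(6,1)·0.25^1·0.75^5.
= 0.177979 + 0.355957 = 0.5339.

P = 0.5339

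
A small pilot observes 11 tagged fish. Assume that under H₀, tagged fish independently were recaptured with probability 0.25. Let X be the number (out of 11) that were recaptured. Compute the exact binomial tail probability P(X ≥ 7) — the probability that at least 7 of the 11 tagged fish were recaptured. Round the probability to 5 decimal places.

P = 0.00756

X ~ Binomial(n=11, p=0.25).
P(X ≥ 7) = Σ_{j=7}^{11} C(11,j)·0.25^j·0.75^{11−j}.
= 0.006373 + 0.001062 + 0.000118 + 0.000008 + 0.000000 = 0.00756.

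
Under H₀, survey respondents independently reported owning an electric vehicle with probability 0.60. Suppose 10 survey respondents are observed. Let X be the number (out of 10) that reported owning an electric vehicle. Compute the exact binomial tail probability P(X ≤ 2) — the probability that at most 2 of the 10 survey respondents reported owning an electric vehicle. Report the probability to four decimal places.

X is binomial with n = 10 and p = 0.60.
P(X ≤ 2) = C(10,0)·0.60^0·0.40^10 + C(10,1)·0.60^1·0.40^9 + C(10,2)·0.60^2·0.40^8.
= 0.000105 + 0.001573 + 0.010617 = 0.0123.

P = 0.0123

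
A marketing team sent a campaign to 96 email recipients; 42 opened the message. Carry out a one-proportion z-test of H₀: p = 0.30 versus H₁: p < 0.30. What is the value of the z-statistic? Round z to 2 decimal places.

z = 2.94

Sample proportion p̂ = 42/96 = 0.43750.
Under H₀, SE = √(p₀(1−p₀)/n) = √(0.30·0.70/96) = √0.002187500 = 0.046771.
z = (0.43750 − 0.30)/0.046771 = 0.13750/0.046771 = 2.94.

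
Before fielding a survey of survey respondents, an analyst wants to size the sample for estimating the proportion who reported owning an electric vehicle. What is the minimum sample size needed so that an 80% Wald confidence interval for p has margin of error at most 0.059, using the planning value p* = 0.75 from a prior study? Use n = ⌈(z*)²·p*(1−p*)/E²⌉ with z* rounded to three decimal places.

n = 89

The 80% critical value is z* = 1.282.
p*(1−p*) = 0.1875.
Required n before rounding: 1.643524 × 0.1875 / 0.059² = 88.527.
⌈88.527⌉ = 89.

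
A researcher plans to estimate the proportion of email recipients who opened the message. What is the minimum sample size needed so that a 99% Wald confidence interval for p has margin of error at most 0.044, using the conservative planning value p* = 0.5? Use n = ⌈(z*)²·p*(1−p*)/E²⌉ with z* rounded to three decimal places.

n = 857

z* = 2.576 at the 99% level.
p*(1−p*) = 0.50·0.50 = 0.2500.
Required n before rounding: 6.635776 × 0.2500 / 0.044² = 856.893.
Rounding up, n = 857.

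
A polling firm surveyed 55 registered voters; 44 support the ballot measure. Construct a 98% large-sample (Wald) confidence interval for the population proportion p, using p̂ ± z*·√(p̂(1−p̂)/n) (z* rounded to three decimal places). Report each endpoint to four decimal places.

Sample proportion p̂ = 44/55 = 0.80000.
Standard error of p̂: √(0.160000/55) = √0.002909091 = 0.053936.
The 98% critical value is z* = 2.326.
Margin of error: 2.326 × 0.053936 = 0.12546.
So the interval runs from 0.6745 to 0.9255.

(0.6745, 0.9255)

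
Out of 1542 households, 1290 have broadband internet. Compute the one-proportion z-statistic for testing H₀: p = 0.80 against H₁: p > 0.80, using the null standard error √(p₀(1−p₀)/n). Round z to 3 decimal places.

p̂ = 1290/1542 = 0.83658.
Under H₀, SE = √(p₀(1−p₀)/n) = √(0.80·0.20/1542) = √0.000103761 = 0.010186.
z = (0.83658 − 0.80)/0.010186 = 0.03658/0.010186 = 3.591.

z = 3.591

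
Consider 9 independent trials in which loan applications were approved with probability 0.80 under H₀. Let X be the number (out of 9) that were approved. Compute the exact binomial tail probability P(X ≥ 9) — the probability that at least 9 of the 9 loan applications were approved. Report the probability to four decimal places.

X is binomial with n = 9 and p = 0.80.
P(X ≥ 9) = C(9,9)·0.80^9·0.20^0.
= 0.134218 = 0.1342.

P = 0.1342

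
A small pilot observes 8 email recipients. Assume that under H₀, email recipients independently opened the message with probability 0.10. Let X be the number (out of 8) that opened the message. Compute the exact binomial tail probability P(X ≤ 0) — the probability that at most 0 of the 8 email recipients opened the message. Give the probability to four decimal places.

X is binomial with n = 8 and p = 0.10.
P(X ≤ 0) = C(8,0)·0.10^0·0.90^8.
= 0.430467 = 0.4305.

P = 0.4305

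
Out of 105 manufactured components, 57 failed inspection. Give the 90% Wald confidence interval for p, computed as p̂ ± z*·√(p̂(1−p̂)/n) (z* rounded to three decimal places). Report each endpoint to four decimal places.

(0.4629, 0.6228)

Sample proportion p̂ = 57/105 = 0.54286.
SE(p̂) = √(0.54286·0.45714/105) = 0.048615.
The 90% critical value is z* = 1.645.
Margin = 1.645·0.048615 = 0.07997.
So the interval runs from 0.4629 to 0.6228.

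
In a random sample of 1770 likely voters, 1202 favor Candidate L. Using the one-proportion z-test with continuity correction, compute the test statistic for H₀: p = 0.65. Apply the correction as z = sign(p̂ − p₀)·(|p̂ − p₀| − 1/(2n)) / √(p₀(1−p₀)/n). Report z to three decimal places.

With x = 1202 successes in n = 1770, p̂ = 0.67910. p̂ − p₀ = 0.029096.
Continuity correction 1/(2n) = 1/3540 = 0.000282.
Corrected numerator: |0.029096| − 0.000282 = 0.028814.
Under H₀, SE = √(p₀(1−p₀)/n) = √(0.65·0.35/1770) = √0.000128531 = 0.011337.
z = +0.028814/0.011337 = 2.542.

z = 2.542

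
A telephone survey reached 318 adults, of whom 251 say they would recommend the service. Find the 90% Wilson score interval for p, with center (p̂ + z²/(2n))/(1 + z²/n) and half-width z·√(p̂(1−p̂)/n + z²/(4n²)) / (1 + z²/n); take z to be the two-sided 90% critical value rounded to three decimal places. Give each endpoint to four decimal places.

(0.7493, 0.8244)

Here p̂ = 251/318 = 0.78931 and z = 1.645 (z² = 2.706025).
Denominator 1 + z²/n = 1 + 2.706025/318 = 1.008510.
Center = (0.78931 + 0.004255)/1.008510 = 0.78687.
Radicand: p̂(1−p̂)/n + z²/(4n²) = 0.000522958 + 0.000006690 = 0.000529648.
Half-width = 1.645·√0.000529648/1.008510 = 0.03754.
CI: 0.78687 ± 0.03754 = (0.7493, 0.8244).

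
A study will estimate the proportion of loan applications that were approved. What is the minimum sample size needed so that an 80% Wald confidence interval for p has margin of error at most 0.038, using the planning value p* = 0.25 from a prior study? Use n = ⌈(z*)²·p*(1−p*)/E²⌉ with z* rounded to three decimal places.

For 80% confidence, z* = 1.282.
p*(1−p*) = 0.1875.
(z*)²·p*(1−p*)/E² = 1.643524·0.1875/0.001444 = 213.408.
⌈213.408⌉ = 214.

n = 214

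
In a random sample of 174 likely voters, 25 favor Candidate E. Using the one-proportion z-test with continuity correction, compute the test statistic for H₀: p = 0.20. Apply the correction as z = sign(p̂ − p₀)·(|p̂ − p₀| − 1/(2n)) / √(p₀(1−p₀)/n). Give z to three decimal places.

With x = 25 successes in n = 174, p̂ = 0.14368. p̂ − p₀ = -0.056322.
1/(2n) = 0.002874.
Corrected numerator: |-0.056322| − 0.002874 = 0.053448.
Null standard error: √(0.20·0.80/174) = √0.000919540 = 0.030324.
z = −0.053448/0.030324 = -1.763.

z = -1.763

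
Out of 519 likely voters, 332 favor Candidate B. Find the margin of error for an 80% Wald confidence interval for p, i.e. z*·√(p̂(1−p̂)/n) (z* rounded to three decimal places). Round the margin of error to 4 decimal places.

p̂ = 332/519 = 0.63969.
SE(p̂) = √(0.63969·0.36031/519) = 0.021074.
The 80% critical value is z* = 1.282.
So ME = 0.0270.

ME = 0.0270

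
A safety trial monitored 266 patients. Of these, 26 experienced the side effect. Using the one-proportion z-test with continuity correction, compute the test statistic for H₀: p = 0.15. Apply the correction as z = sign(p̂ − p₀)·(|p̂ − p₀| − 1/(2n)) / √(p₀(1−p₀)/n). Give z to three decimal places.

The sample proportion is 26/266 = 0.09774. p̂ − p₀ = -0.052256.
1/(2n) = 0.001880.
Corrected numerator: |-0.052256| − 0.001880 = 0.050376.
SE₀ = √(0.15·0.85/266) = 0.021893.
z = −0.050376/0.021893 = -2.301.

z = -2.301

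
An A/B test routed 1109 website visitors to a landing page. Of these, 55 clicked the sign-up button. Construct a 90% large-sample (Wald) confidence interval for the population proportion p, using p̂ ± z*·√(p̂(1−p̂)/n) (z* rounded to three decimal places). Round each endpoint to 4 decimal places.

With x = 55 successes in n = 1109, p̂ = 0.04959.
Standard error of p̂: √(0.047135/1109) = √0.000042502 = 0.006519.
z* = 1.645 at the 90% level.
Margin of error: 1.645 × 0.006519 = 0.01072.
Interval: 0.04959 ± 0.01072 → (0.0389, 0.0603).

(0.0389, 0.0603)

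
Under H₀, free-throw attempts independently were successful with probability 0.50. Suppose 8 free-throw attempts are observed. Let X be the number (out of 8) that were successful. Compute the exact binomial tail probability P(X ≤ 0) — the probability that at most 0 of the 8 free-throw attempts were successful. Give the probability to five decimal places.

X is binomial with n = 8 and p = 0.50.
P(X ≤ 0) = C(8,0)·0.50^0·0.50^8.
= 0.003906 = 0.00391.

P = 0.00391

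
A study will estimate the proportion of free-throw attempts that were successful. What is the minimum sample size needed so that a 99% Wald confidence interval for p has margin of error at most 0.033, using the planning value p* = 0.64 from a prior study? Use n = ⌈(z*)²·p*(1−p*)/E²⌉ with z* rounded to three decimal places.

n = 1404

z* = 2.576 at the 99% level.
p*(1−p*) = 0.2304.
(z*)²·p*(1−p*)/E² = 6.635776·0.2304/0.001089 = 1403.933.
Rounding up, n = 1404.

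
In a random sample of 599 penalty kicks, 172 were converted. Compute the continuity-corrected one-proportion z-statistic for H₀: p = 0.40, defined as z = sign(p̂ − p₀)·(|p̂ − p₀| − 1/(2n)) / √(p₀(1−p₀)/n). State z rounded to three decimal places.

z = -5.596

The sample proportion is 172/599 = 0.28715. p̂ − p₀ = -0.112855.
1/(2n) = 0.000835.
Corrected numerator: |-0.112855| − 0.000835 = 0.112020.
SE₀ = √(0.40·0.60/599) = 0.020017.
z = (−)0.112020/0.020017 = -5.596.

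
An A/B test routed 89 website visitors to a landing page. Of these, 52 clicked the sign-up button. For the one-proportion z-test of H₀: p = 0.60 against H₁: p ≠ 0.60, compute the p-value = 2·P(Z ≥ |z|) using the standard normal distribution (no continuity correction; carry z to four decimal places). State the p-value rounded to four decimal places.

Sample proportion p̂ = 52/89 = 0.58427.
Under H₀, SE = √(p₀(1−p₀)/n) = √(0.60·0.40/89) = √0.002696629 = 0.051929.
z = (p̂ − p₀)/SE = (52/89 − 0.60)/0.051929 ≈ -0.3029.
p-value = 2·P(Z ≥ |z|) with z = -0.3029 → 0.7620.

p-value = 0.7620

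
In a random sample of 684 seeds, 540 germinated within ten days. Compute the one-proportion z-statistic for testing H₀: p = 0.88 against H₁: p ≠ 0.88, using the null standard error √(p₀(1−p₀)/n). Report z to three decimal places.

Sample proportion p̂ = 540/684 = 0.78947.
SE₀ = √(0.88·0.12/684) = 0.012425.
Test statistic: z = -0.09053/0.012425 = -7.286.

z = -7.286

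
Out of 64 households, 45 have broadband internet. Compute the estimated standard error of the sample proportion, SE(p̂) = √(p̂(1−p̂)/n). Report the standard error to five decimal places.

SE = 0.05711

The sample proportion is 45/64 = 0.70312.
p̂(1−p̂) = 0.70312·0.29688 = 0.208742.
SE = √(0.208742/64) = √0.003261594 = 0.05711.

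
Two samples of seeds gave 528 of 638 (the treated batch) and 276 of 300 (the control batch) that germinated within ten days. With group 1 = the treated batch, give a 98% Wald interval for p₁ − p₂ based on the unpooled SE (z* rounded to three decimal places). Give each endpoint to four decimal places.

p̂₁ = 0.82759, p̂₂ = 0.92000, so the observed difference is -0.09241.
Unpooled SE = √(p̂₁(1−p̂₁)/n₁ + p̂₂(1−p̂₂)/n₂) = √(0.000223648 + 0.000245333) = 0.021656.
The 98% critical value is z* = 2.326. Margin = 2.326·0.021656 = 0.05037.
So the interval runs from -0.1428 to -0.0420.

(-0.1428, -0.0420)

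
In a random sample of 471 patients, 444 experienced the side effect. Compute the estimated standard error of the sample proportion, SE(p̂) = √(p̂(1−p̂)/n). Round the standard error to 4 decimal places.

SE = 0.0107

With x = 444 successes in n = 471, p̂ = 0.94268.
p̂(1−p̂) = 0.94268·0.05732 = 0.054034.
SE = √(0.054034/471) = √0.000114722 = 0.0107.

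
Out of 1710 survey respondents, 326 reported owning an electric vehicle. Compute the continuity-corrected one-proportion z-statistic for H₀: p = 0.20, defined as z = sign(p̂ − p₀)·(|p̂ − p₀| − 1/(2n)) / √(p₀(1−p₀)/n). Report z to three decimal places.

p̂ = 326/1710 = 0.19064. p̂ − p₀ = -0.009357.
1/(2n) = 0.000292.
Corrected numerator: |-0.009357| − 0.000292 = 0.009065.
Under H₀, SE = √(p₀(1−p₀)/n) = √(0.20·0.80/1710) = √0.000093567 = 0.009673.
z = −0.009065/0.009673 = -0.937.

z = -0.937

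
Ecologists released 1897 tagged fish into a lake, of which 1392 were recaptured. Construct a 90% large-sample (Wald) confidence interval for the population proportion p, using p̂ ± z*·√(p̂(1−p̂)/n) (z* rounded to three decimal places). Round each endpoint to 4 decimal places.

With x = 1392 successes in n = 1897, p̂ = 0.73379.
SE = √(p̂(1−p̂)/n) = √(0.195342/1897) = 0.010148.
z* = 1.645 at the 90% level.
Margin = 1.645·0.010148 = 0.01669.
CI: 0.73379 ± 0.01669 = (0.7171, 0.7505).

(0.7171, 0.7505)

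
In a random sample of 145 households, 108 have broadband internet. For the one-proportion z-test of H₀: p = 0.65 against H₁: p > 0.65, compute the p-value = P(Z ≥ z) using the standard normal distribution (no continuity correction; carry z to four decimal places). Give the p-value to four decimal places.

With x = 108 successes in n = 145, p̂ = 0.74483.
Under H₀, SE = √(p₀(1−p₀)/n) = √(0.65·0.35/145) = √0.001568966 = 0.039610.
Test statistic (full precision, shown to 4 dp): z = (108/145 − 0.65)/SE₀ ≈ 2.3940.
From the standard normal, P(Z ≥ z) = 0.0083.

p-value = 0.0083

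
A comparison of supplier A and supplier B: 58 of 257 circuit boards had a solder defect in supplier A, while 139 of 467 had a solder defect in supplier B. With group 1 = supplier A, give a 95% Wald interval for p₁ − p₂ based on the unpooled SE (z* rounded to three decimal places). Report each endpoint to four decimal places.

p̂₁ = 58/257 = 0.22568, p̂₂ = 139/467 = 0.29764; p̂₁ − p̂₂ = -0.07196.
Unpooled SE = √(p̂₁(1−p̂₁)/n₁ + p̂₂(1−p̂₂)/n₂) = √(0.000679957 + 0.000447649) = 0.033580.
z* = 1.960 at the 95% level. Margin = 1.960·0.033580 = 0.06582.
So the interval runs from -0.1378 to -0.0061.

(-0.1378, -0.0061)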